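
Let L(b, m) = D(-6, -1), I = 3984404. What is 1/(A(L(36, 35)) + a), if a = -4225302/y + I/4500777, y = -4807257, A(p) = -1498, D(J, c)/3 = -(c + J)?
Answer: -7212130579563/10791047876158880 ≈ -0.00066834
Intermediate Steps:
D(J, c) = -3*J - 3*c (D(J, c) = 3*(-(c + J)) = 3*(-(J + c)) = 3*(-J - c) = -3*J - 3*c)
L(b, m) = 21 (L(b, m) = -3*(-6) - 3*(-1) = 18 + 3 = 21)
a = 12723732026494/7212130579563 (a = -4225302/(-4807257) + 3984404/4500777 = -4225302*(-1/4807257) + 3984404*(1/4500777) = 1408434/1602419 + 3984404/4500777 = 12723732026494/7212130579563 ≈ 1.7642)
1/(A(L(36, 35)) + a) = 1/(-1498 + 12723732026494/7212130579563) = 1/(-10791047876158880/7212130579563) = -7212130579563/10791047876158880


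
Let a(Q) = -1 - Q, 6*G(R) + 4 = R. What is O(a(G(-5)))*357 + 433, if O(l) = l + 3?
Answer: 3365/2 ≈ 1682.5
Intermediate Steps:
G(R) = -⅔ + R/6
O(l) = 3 + l
O(a(G(-5)))*357 + 433 = (3 + (-1 - (-⅔ + (⅙)*(-5))))*357 + 433 = (3 + (-1 - (-⅔ - ⅚)))*357 + 433 = (3 + (-1 - 1*(-3/2)))*357 + 433 = (3 + (-1 + 3/2))*357 + 433 = (3 + ½)*357 + 433 = (7/2)*357 + 433 = 2499/2 + 433 = 3365/2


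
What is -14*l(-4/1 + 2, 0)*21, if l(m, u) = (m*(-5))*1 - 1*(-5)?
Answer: -4410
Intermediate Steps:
l(m, u) = 5 - 5*m (l(m, u) = -5*m*1 + 5 = -5*m + 5 = 5 - 5*m)
-14*l(-4/1 + 2, 0)*21 = -14*(5 - 5*(-4/1 + 2))*21 = -14*(5 - 5*(1*(-4) + 2))*21 = -14*(5 - 5*(-4 + 2))*21 = -14*(5 - 5*(-2))*21 = -14*(5 + 10)*21 = -14*15*21 = -210*21 = -4410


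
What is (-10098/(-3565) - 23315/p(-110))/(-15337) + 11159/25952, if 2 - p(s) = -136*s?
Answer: 4560153701156821/10612417265886240 ≈ 0.42970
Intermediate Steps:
p(s) = 2 + 136*s (p(s) = 2 - (-136)*s = 2 + 136*s)
(-10098/(-3565) - 23315/p(-110))/(-15337) + 11159/25952 = (-10098/(-3565) - 23315/(2 + 136*(-110)))/(-15337) + 11159/25952 = (-10098*(-1/3565) - 23315/(2 - 14960))*(-1/15337) + 11159*(1/25952) = (10098/3565 - 23315/(-14958))*(-1/15337) + 11159/25952 = (10098/3565 - 23315*(-1/14958))*(-1/15337) + 11159/25952 = (10098/3565 + 23315/14958)*(-1/15337) + 11159/25952 = (234163859/53325270)*(-1/15337) + 11159/25952 = -234163859/817849665990 + 11159/25952 = 4560153701156821/10612417265886240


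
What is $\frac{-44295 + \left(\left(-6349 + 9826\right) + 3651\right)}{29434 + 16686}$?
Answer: $- \frac{37167}{46120} \approx -0.80588$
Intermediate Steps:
$\frac{-44295 + \left(\left(-6349 + 9826\right) + 3651\right)}{29434 + 16686} = \frac{-44295 + \left(3477 + 3651\right)}{46120} = \left(-44295 + 7128\right) \frac{1}{46120} = \left(-37167\right) \frac{1}{46120} = - \frac{37167}{46120}$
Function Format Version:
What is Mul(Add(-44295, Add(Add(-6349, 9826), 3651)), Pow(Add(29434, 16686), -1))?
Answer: Rational(-37167, 46120) ≈ -0.80588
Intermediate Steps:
Mul(Add(-44295, Add(Add(-6349, 9826), 3651)), Pow(Add(29434, 16686), -1)) = Mul(Add(-44295, Add(3477, 3651)), Pow(46120, -1)) = Mul(Add(-44295, 7128), Rational(1, 46120)) = Mul(-37167, Rational(1, 46120)) = Rational(-37167, 46120)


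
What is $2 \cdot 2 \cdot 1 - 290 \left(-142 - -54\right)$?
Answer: $25524$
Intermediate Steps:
$2 \cdot 2 \cdot 1 - 290 \left(-142 - -54\right) = 4 \cdot 1 - 290 \left(-142 + 54\right) = 4 - -25520 = 4 + 25520 = 25524$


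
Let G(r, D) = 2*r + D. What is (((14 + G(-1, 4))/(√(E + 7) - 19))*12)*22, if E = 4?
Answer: -40128/175 - 2112*√11/175 ≈ -269.33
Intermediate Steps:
G(r, D) = D + 2*r
(((14 + G(-1, 4))/(√(E + 7) - 19))*12)*22 = (((14 + (4 + 2*(-1)))/(√(4 + 7) - 19))*12)*22 = (((14 + (4 - 2))/(√11 - 19))*12)*22 = (((14 + 2)/(-19 + √11))*12)*22 = ((16/(-19 + √11))*12)*22 = (192/(-19 + √11))*22 = 4224/(-19 + √11)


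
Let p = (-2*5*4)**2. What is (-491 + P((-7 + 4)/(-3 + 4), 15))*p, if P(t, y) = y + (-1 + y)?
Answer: -739200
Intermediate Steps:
P(t, y) = -1 + 2*y
p = 1600 (p = (-10*4)**2 = (-40)**2 = 1600)
(-491 + P((-7 + 4)/(-3 + 4), 15))*p = (-491 + (-1 + 2*15))*1600 = (-491 + (-1 + 30))*1600 = (-491 + 29)*1600 = -462*1600 = -739200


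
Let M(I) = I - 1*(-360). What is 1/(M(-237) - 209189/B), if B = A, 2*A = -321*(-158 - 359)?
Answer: 165957/19994333 ≈ 0.0083002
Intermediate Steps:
M(I) = 360 + I (M(I) = I + 360 = 360 + I)
A = 165957/2 (A = (-321*(-158 - 359))/2 = (-321*(-517))/2 = (½)*165957 = 165957/2 ≈ 82979.)
B = 165957/2 ≈ 82979.
1/(M(-237) - 209189/B) = 1/((360 - 237) - 209189/165957/2) = 1/(123 - 209189*2/165957) = 1/(123 - 418378/165957) = 1/(19994333/165957) = 165957/19994333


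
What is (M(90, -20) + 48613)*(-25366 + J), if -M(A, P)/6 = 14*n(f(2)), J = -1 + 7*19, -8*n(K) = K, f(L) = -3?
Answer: -1225905571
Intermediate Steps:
n(K) = -K/8
J = 132 (J = -1 + 133 = 132)
M(A, P) = -63/2 (M(A, P) = -84*(-1/8*(-3)) = -84*3/8 = -6*21/4 = -63/2)
(M(90, -20) + 48613)*(-25366 + J) = (-63/2 + 48613)*(-25366 + 132) = (97163/2)*(-25234) = -1225905571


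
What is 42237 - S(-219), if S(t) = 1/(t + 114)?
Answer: 4434886/105 ≈ 42237.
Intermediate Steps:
S(t) = 1/(114 + t)
42237 - S(-219) = 42237 - 1/(114 - 219) = 42237 - 1/(-105) = 42237 - 1*(-1/105) = 42237 + 1/105 = 4434886/105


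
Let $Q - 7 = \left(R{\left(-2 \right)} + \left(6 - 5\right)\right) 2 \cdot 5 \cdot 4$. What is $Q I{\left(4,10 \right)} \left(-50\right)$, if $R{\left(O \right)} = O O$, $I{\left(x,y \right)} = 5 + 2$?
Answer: $-72450$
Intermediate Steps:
$I{\left(x,y \right)} = 7$
$R{\left(O \right)} = O^{2}$
$Q = 207$ ($Q = 7 + \left(\left(-2\right)^{2} + \left(6 - 5\right)\right) 2 \cdot 5 \cdot 4 = 7 + \left(4 + 1\right) 10 \cdot 4 = 7 + 5 \cdot 40 = 7 + 200 = 207$)
$Q I{\left(4,10 \right)} \left(-50\right) = 207 \cdot 7 \left(-50\right) = 1449 \left(-50\right) = -72450$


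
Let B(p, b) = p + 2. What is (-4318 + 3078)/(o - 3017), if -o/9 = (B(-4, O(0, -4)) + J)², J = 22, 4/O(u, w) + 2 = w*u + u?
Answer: 1240/6617 ≈ 0.18740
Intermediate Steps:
O(u, w) = 4/(-2 + u + u*w) (O(u, w) = 4/(-2 + (w*u + u)) = 4/(-2 + (u*w + u)) = 4/(-2 + (u + u*w)) = 4/(-2 + u + u*w))
B(p, b) = 2 + p
o = -3600 (o = -9*((2 - 4) + 22)² = -9*(-2 + 22)² = -9*20² = -9*400 = -3600)
(-4318 + 3078)/(o - 3017) = (-4318 + 3078)/(-3600 - 3017) = -1240/(-6617) = -1240*(-1/6617) = 1240/6617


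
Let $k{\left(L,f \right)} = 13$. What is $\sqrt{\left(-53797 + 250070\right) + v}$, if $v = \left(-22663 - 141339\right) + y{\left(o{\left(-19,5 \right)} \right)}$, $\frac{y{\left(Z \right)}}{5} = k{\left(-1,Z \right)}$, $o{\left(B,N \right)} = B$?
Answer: $4 \sqrt{2021} \approx 179.82$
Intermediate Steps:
$y{\left(Z \right)} = 65$ ($y{\left(Z \right)} = 5 \cdot 13 = 65$)
$v = -163937$ ($v = \left(-22663 - 141339\right) + 65 = -164002 + 65 = -163937$)
$\sqrt{\left(-53797 + 250070\right) + v} = \sqrt{\left(-53797 + 250070\right) - 163937} = \sqrt{196273 - 163937} = \sqrt{32336} = 4 \sqrt{2021}$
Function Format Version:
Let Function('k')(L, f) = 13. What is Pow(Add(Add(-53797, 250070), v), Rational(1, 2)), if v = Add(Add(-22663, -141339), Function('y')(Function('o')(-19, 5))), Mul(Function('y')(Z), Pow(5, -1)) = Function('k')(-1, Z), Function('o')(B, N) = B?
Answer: Mul(4, Pow(2021, Rational(1, 2))) ≈ 179.82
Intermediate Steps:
Function('y')(Z) = 65 (Function('y')(Z) = Mul(5, 13) = 65)
v = -163937 (v = Add(Add(-22663, -141339), 65) = Add(-164002, 65) = -163937)
Pow(Add(Add(-53797, 250070), v), Rational(1, 2)) = Pow(Add(Add(-53797, 250070), -163937), Rational(1, 2)) = Pow(Add(196273, -163937), Rational(1, 2)) = Pow(32336, Rational(1, 2)) = Mul(4, Pow(2021, Rational(1, 2)))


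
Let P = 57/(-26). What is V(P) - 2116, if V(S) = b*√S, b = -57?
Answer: -2116 - 57*I*√1482/26 ≈ -2116.0 - 84.397*I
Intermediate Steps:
P = -57/26 (P = 57*(-1/26) = -57/26 ≈ -2.1923)
V(S) = -57*√S
V(P) - 2116 = -57*I*√1482/26 - 2116 = -2116 - 57*I*√1482/26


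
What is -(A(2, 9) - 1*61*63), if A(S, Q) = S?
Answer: 3841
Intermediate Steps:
-(A(2, 9) - 1*61*63) = -(2 - 1*61*63) = -(2 - 61*63) = -(2 - 3843) = -1*(-3841) = 3841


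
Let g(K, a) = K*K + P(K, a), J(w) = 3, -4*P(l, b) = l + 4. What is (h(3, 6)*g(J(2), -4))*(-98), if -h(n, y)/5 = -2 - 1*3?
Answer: -35525/2 ≈ -17763.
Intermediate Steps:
P(l, b) = -1 - l/4 (P(l, b) = -(l + 4)/4 = -(4 + l)/4 = -1 - l/4)
g(K, a) = -1 + K² - K/4 (g(K, a) = K*K + (-1 - K/4) = K² + (-1 - K/4) = -1 + K² - K/4)
h(n, y) = 25 (h(n, y) = -5*(-2 - 1*3) = -5*(-2 - 3) = -5*(-5) = 25)
(h(3, 6)*g(J(2), -4))*(-98) = (25*(-1 + 3² - ¼*3))*(-98) = (25*(-1 + 9 - ¾))*(-98) = (25*(29/4))*(-98) = (725/4)*(-98) = -35525/2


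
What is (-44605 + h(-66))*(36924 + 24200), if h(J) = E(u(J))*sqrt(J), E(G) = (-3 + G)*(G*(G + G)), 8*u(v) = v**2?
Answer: -2726436020 + 19626189681483*I*sqrt(66) ≈ -2.7264e+9 + 1.5944e+14*I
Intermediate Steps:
u(v) = v**2/8
E(G) = 2*G**2*(-3 + G) (E(G) = (-3 + G)*(G*(2*G)) = (-3 + G)*(2*G**2) = 2*G**2*(-3 + G))
h(J) = J**(9/2)*(-3 + J**2/8)/32 (h(J) = (2*(J**2/8)**2*(-3 + J**2/8))*sqrt(J) = (2*(J**4/64)*(-3 + J**2/8))*sqrt(J) = (J**4*(-3 + J**2/8)/32)*sqrt(J) = J**(9/2)*(-3 + J**2/8)/32)
(-44605 + h(-66))*(36924 + 24200) = (-44605 + (-66)**(9/2)*(-24 + (-66)**2)/256)*(36924 + 24200) = (-44605 + (18974736*I*sqrt(66))*(-24 + 4356)/256)*61124 = (-44605 + (1/256)*(18974736*I*sqrt(66))*4332)*61124 = (-44605 + 1284352443*I*sqrt(66)/4)*61124 = -2726436020 + 19626189681483*I*sqrt(66)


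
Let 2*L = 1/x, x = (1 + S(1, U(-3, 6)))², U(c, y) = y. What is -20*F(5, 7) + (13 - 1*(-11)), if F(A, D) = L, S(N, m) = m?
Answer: 1166/49 ≈ 23.796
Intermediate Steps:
x = 49 (x = (1 + 6)² = 7² = 49)
L = 1/98 (L = (½)/49 = (½)*(1/49) = 1/98 ≈ 0.010204)
F(A, D) = 1/98
-20*F(5, 7) + (13 - 1*(-11)) = -20*1/98 + (13 - 1*(-11)) = -10/49 + (13 + 11) = -10/49 + 24 = 1166/49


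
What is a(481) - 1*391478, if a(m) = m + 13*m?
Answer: -384744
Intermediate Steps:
a(m) = 14*m
a(481) - 1*391478 = 14*481 - 1*391478 = 6734 - 391478 = -384744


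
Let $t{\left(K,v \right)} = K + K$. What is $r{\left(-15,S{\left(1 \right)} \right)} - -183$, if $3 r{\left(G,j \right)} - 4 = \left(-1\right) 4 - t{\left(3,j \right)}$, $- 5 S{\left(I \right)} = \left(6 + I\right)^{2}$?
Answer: $181$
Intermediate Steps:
$t{\left(K,v \right)} = 2 K$
$S{\left(I \right)} = - \frac{\left(6 + I\right)^{2}}{5}$
$r{\left(G,j \right)} = -2$ ($r{\left(G,j \right)} = \frac{4}{3} + \frac{\left(-1\right) 4 - 2 \cdot 3}{3} = \frac{4}{3} + \frac{-4 - 6}{3} = \frac{4}{3} + \frac{1}{3} \left(-10\right) = \frac{4}{3} - \frac{10}{3} = -2$)
$r{\left(-15,S{\left(1 \right)} \right)} - -183 = -2 - -183 = -2 + 183 = 181$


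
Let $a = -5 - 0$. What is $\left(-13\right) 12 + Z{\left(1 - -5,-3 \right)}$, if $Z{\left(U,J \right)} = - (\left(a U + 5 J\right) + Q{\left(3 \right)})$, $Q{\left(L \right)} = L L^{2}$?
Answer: $-138$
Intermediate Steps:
$Q{\left(L \right)} = L^{3}$
$a = -5$ ($a = -5 + 0 = -5$)
$Z{\left(U,J \right)} = -27 - 5 J + 5 U$ ($Z{\left(U,J \right)} = - (\left(- 5 U + 5 J\right) + 3^{3}) = - (\left(- 5 U + 5 J\right) + 27) = - (27 - 5 U + 5 J) = -27 - 5 J + 5 U$)
$\left(-13\right) 12 + Z{\left(1 - -5,-3 \right)} = \left(-13\right) 12 - \left(12 - 5 \left(1 - -5\right)\right) = -156 + \left(-27 + 15 + 5 \left(1 + 5\right)\right) = -156 + \left(-27 + 15 + 5 \cdot 6\right) = -156 + \left(-27 + 15 + 30\right) = -156 + 18 = -138$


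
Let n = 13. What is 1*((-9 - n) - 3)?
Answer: -25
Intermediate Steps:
1*((-9 - n) - 3) = 1*((-9 - 1*13) - 3) = 1*((-9 - 13) - 3) = 1*(-22 - 3) = 1*(-25) = -25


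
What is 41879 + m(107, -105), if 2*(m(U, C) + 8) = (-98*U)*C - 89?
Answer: 1184683/2 ≈ 5.9234e+5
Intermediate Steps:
m(U, C) = -105/2 - 49*C*U (m(U, C) = -8 + ((-98*U)*C - 89)/2 = -8 + (-98*C*U - 89)/2 = -8 + (-89 - 98*C*U)/2 = -8 + (-89/2 - 49*C*U) = -105/2 - 49*C*U)
41879 + m(107, -105) = 41879 + (-105/2 - 49*(-105)*107) = 41879 + (-105/2 + 550515) = 41879 + 1100925/2 = 1184683/2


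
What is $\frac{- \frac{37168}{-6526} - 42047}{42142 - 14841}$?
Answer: $- \frac{137180777}{89083163} \approx -1.5399$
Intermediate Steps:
$\frac{- \frac{37168}{-6526} - 42047}{42142 - 14841} = \frac{\left(-37168\right) \left(- \frac{1}{6526}\right) - 42047}{27301} = \left(\frac{18584}{3263} - 42047\right) \frac{1}{27301} = \left(- \frac{137180777}{3263}\right) \frac{1}{27301} = - \frac{137180777}{89083163}$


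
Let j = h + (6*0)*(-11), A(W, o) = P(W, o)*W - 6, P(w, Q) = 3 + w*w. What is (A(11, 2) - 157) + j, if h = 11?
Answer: 1212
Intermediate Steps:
P(w, Q) = 3 + w²
A(W, o) = -6 + W*(3 + W²) (A(W, o) = (3 + W²)*W - 6 = W*(3 + W²) - 6 = -6 + W*(3 + W²))
j = 11 (j = 11 + (6*0)*(-11) = 11 + 0*(-11) = 11 + 0 = 11)
(A(11, 2) - 157) + j = ((-6 + 11*(3 + 11²)) - 157) + 11 = ((-6 + 11*(3 + 121)) - 157) + 11 = ((-6 + 11*124) - 157) + 11 = ((-6 + 1364) - 157) + 11 = (1358 - 157) + 11 = 1201 + 11 = 1212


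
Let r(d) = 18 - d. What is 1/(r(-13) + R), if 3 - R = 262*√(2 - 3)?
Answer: 17/34900 + 131*I/34900 ≈ 0.00048711 + 0.0037536*I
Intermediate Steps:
R = 3 - 262*I (R = 3 - 262*√(2 - 3) = 3 - 262*√(-1) = 3 - 262*I ≈ 3.0 - 262.0*I)
1/(r(-13) + R) = 1/((18 - 1*(-13)) + (3 - 262*I)) = 1/((18 + 13) + (3 - 262*I)) = 1/(31 + (3 - 262*I)) = 1/(34 - 262*I) = (34 + 262*I)/69800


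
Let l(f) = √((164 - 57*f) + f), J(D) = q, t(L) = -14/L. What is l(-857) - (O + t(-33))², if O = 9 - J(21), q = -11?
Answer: -454276/1089 + 2*√12039 ≈ -197.70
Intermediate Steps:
J(D) = -11
O = 20 (O = 9 - 1*(-11) = 9 + 11 = 20)
l(f) = √(164 - 56*f) (l(f) = √((164 - 57*f) + f) = √(164 - 56*f))
l(-857) - (O + t(-33))² = 2*√(41 - 14*(-857)) - (20 - 14/(-33))² = 2*√(41 + 11998) - (20 - 14*(-1/33))² = 2*√12039 - (20 + 14/33)² = 2*√12039 - (674/33)² = 2*√12039 - 1*454276/1089 = 2*√12039 - 454276/1089 = -454276/1089 + 2*√12039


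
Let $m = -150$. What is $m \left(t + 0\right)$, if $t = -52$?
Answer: $7800$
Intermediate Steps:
$m \left(t + 0\right) = - 150 \left(-52 + 0\right) = \left(-150\right) \left(-52\right) = 7800$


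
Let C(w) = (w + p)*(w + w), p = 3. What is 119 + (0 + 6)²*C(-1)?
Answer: -25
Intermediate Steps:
C(w) = 2*w*(3 + w) (C(w) = (w + 3)*(w + w) = (3 + w)*(2*w) = 2*w*(3 + w))
119 + (0 + 6)²*C(-1) = 119 + (0 + 6)²*(2*(-1)*(3 - 1)) = 119 + 6²*(2*(-1)*2) = 119 + 36*(-4) = 119 - 144 = -25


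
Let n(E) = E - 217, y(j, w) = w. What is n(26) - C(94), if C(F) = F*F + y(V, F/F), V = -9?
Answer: -9028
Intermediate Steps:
n(E) = -217 + E
C(F) = 1 + F² (C(F) = F*F + F/F = F² + 1 = 1 + F²)
n(26) - C(94) = (-217 + 26) - (1 + 94²) = -191 - (1 + 8836) = -191 - 1*8837 = -191 - 8837 = -9028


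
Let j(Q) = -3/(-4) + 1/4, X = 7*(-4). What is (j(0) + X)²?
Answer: 729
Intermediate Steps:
X = -28
j(Q) = 1 (j(Q) = -3*(-¼) + 1*(¼) = ¾ + ¼ = 1)
(j(0) + X)² = (1 - 28)² = (-27)² = 729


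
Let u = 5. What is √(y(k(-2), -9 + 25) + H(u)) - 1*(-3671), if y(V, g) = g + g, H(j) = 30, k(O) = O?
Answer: 3671 + √62 ≈ 3678.9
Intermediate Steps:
y(V, g) = 2*g
√(y(k(-2), -9 + 25) + H(u)) - 1*(-3671) = √(2*(-9 + 25) + 30) - 1*(-3671) = √(2*16 + 30) + 3671 = √(32 + 30) + 3671 = √62 + 3671 = 3671 + √62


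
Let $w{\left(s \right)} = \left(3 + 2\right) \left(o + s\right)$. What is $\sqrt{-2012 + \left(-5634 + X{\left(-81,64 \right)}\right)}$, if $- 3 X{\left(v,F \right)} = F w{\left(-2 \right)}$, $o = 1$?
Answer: $\frac{i \sqrt{67854}}{3} \approx 86.829 i$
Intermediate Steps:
$w{\left(s \right)} = 5 + 5 s$ ($w{\left(s \right)} = \left(3 + 2\right) \left(1 + s\right) = 5 \left(1 + s\right) = 5 + 5 s$)
$X{\left(v,F \right)} = \frac{5 F}{3}$ ($X{\left(v,F \right)} = - \frac{F \left(5 + 5 \left(-2\right)\right)}{3} = - \frac{F \left(5 - 10\right)}{3} = - \frac{F \left(-5\right)}{3} = - \frac{\left(-5\right) F}{3} = \frac{5 F}{3}$)
$\sqrt{-2012 + \left(-5634 + X{\left(-81,64 \right)}\right)} = \sqrt{-2012 + \left(-5634 + \frac{5}{3} \cdot 64\right)} = \sqrt{-2012 + \left(-5634 + \frac{320}{3}\right)} = \sqrt{-2012 - \frac{16582}{3}} = \sqrt{- \frac{22618}{3}} = \frac{i \sqrt{67854}}{3}$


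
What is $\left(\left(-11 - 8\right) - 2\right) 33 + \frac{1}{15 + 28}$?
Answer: $- \frac{29798}{43} \approx -692.98$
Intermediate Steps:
$\left(\left(-11 - 8\right) - 2\right) 33 + \frac{1}{15 + 28} = \left(\left(-11 - 8\right) - 2\right) 33 + \frac{1}{43} = \left(-19 - 2\right) 33 + \frac{1}{43} = \left(-21\right) 33 + \frac{1}{43} = -693 + \frac{1}{43} = - \frac{29798}{43}$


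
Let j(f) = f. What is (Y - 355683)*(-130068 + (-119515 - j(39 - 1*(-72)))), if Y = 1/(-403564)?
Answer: 17920645025930411/201782 ≈ 8.8812e+10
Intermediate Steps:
Y = -1/403564 ≈ -2.4779e-6
(Y - 355683)*(-130068 + (-119515 - j(39 - 1*(-72)))) = (-1/403564 - 355683)*(-130068 + (-119515 - (39 - 1*(-72)))) = -143540854213*(-130068 + (-119515 - (39 + 72)))/403564 = -143540854213*(-130068 + (-119515 - 1*111))/403564 = -143540854213*(-130068 + (-119515 - 111))/403564 = -143540854213*(-130068 - 119626)/403564 = -143540854213/403564*(-249694) = 17920645025930411/201782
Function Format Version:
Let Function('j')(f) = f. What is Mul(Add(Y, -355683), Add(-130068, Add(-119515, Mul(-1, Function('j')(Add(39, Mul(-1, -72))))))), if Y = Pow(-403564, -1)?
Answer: Rational(17920645025930411, 201782) ≈ 8.8812e+10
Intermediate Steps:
Y = Rational(-1, 403564) ≈ -2.4779e-6
Mul(Add(Y, -355683), Add(-130068, Add(-119515, Mul(-1, Function('j')(Add(39, Mul(-1, -72))))))) = Mul(Add(Rational(-1, 403564), -355683), Add(-130068, Add(-119515, Mul(-1, Add(39, Mul(-1, -72)))))) = Mul(Rational(-143540854213, 403564), Add(-130068, Add(-119515, Mul(-1, Add(39, 72))))) = Mul(Rational(-143540854213, 403564), Add(-130068, Add(-119515, Mul(-1, 111)))) = Mul(Rational(-143540854213, 403564), Add(-130068, Add(-119515, -111))) = Mul(Rational(-143540854213, 403564), Add(-130068, -119626)) = Mul(Rational(-143540854213, 403564), -249694) = Rational(17920645025930411, 201782)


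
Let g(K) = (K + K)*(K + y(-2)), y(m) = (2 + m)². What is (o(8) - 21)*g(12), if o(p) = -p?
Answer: -8352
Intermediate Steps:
g(K) = 2*K² (g(K) = (K + K)*(K + (2 - 2)²) = (2*K)*(K + 0²) = (2*K)*(K + 0) = (2*K)*K = 2*K²)
(o(8) - 21)*g(12) = (-1*8 - 21)*(2*12²) = (-8 - 21)*(2*144) = -29*288 = -8352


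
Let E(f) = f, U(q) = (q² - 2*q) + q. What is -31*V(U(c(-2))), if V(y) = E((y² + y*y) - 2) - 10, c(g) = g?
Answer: -1860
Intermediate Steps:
U(q) = q² - q
V(y) = -12 + 2*y² (V(y) = ((y² + y*y) - 2) - 10 = ((y² + y²) - 2) - 10 = (2*y² - 2) - 10 = (-2 + 2*y²) - 10 = -12 + 2*y²)
-31*V(U(c(-2))) = -31*(-12 + 2*(-2*(-1 - 2))²) = -31*(-12 + 2*(-2*(-3))²) = -31*(-12 + 2*6²) = -31*(-12 + 2*36) = -31*(-12 + 72) = -31*60 = -1860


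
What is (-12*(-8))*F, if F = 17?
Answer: 1632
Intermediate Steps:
(-12*(-8))*F = -12*(-8)*17 = 96*17 = 1632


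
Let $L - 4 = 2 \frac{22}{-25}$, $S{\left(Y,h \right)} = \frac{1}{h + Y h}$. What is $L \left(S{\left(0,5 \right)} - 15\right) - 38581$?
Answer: $- \frac{4826769}{125} \approx -38614.0$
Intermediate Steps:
$L = \frac{56}{25}$ ($L = 4 + 2 \frac{22}{-25} = 4 + 2 \cdot 22 \left(- \frac{1}{25}\right) = 4 + 2 \left(- \frac{22}{25}\right) = 4 - \frac{44}{25} = \frac{56}{25} \approx 2.24$)
$L \left(S{\left(0,5 \right)} - 15\right) - 38581 = \frac{56 \left(\frac{1}{5 \left(1 + 0\right)} - 15\right)}{25} - 38581 = \frac{56 \left(\frac{1}{5 \cdot 1} - 15\right)}{25} - 38581 = \frac{56 \left(\frac{1}{5} \cdot 1 - 15\right)}{25} - 38581 = \frac{56 \left(\frac{1}{5} - 15\right)}{25} - 38581 = \frac{56}{25} \left(- \frac{74}{5}\right) - 38581 = - \frac{4144}{125} - 38581 = - \frac{4826769}{125}$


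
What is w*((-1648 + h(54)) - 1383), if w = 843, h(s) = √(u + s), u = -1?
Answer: -2555133 + 843*√53 ≈ -2.5490e+6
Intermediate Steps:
h(s) = √(-1 + s)
w*((-1648 + h(54)) - 1383) = 843*((-1648 + √(-1 + 54)) - 1383) = 843*((-1648 + √53) - 1383) = 843*(-3031 + √53) = -2555133 + 843*√53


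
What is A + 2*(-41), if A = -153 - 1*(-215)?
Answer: -20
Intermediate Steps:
A = 62 (A = -153 + 215 = 62)
A + 2*(-41) = 62 + 2*(-41) = 62 - 82 = -20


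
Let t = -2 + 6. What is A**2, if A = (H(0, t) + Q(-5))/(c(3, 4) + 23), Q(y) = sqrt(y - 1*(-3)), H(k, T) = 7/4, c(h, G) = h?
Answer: 17/10816 + 7*I*sqrt(2)/1352 ≈ 0.0015717 + 0.0073221*I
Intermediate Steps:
t = 4
H(k, T) = 7/4 (H(k, T) = 7*(1/4) = 7/4)
Q(y) = sqrt(3 + y) (Q(y) = sqrt(y + 3) = sqrt(3 + y))
A = 7/104 + I*sqrt(2)/26 (A = (7/4 + sqrt(3 - 5))/(3 + 23) = (7/4 + sqrt(-2))/26 = (7/4 + I*sqrt(2))*(1/26) = 7/104 + I*sqrt(2)/26 ≈ 0.067308 + 0.054393*I)
A**2 = (7/104 + I*sqrt(2)/26)**2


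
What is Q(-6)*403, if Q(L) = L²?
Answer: 14508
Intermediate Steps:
Q(-6)*403 = (-6)²*403 = 36*403 = 14508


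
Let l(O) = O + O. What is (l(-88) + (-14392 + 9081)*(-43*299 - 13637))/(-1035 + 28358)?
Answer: 140709458/27323 ≈ 5149.9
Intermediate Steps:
l(O) = 2*O
(l(-88) + (-14392 + 9081)*(-43*299 - 13637))/(-1035 + 28358) = (2*(-88) + (-14392 + 9081)*(-43*299 - 13637))/(-1035 + 28358) = (-176 - 5311*(-12857 - 13637))/27323 = (-176 - 5311*(-26494))*(1/27323) = (-176 + 140709634)*(1/27323) = 140709458*(1/27323) = 140709458/27323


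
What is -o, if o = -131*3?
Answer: 393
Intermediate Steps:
o = -393
-o = -1*(-393) = 393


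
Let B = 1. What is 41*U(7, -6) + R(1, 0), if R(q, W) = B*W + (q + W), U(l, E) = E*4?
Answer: -983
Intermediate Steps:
U(l, E) = 4*E
R(q, W) = q + 2*W (R(q, W) = 1*W + (q + W) = W + (W + q) = q + 2*W)
41*U(7, -6) + R(1, 0) = 41*(4*(-6)) + (1 + 2*0) = 41*(-24) + (1 + 0) = -984 + 1 = -983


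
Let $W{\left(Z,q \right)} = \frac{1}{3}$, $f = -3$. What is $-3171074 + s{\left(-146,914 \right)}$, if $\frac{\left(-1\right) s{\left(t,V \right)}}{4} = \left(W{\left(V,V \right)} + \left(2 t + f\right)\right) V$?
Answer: $- \frac{6281318}{3} \approx -2.0938 \cdot 10^{6}$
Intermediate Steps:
$W{\left(Z,q \right)} = \frac{1}{3}$
$s{\left(t,V \right)} = - 4 V \left(- \frac{8}{3} + 2 t\right)$ ($s{\left(t,V \right)} = - 4 \left(\frac{1}{3} + \left(2 t - 3\right)\right) V = - 4 \left(\frac{1}{3} + \left(-3 + 2 t\right)\right) V = - 4 \left(- \frac{8}{3} + 2 t\right) V = - 4 V \left(- \frac{8}{3} + 2 t\right)$)
$-3171074 + s{\left(-146,914 \right)} = -3171074 + \frac{8}{3} \cdot 914 \left(4 - -438\right) = -3171074 + \frac{8}{3} \cdot 914 \left(4 + 438\right) = -3171074 + \frac{8}{3} \cdot 914 \cdot 442 = -3171074 + \frac{3231904}{3} = - \frac{6281318}{3}$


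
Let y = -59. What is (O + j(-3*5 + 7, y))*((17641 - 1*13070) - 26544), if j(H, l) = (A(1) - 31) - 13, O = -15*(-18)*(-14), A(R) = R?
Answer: 84002779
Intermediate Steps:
O = -3780 (O = 270*(-14) = -3780)
j(H, l) = -43 (j(H, l) = (1 - 31) - 13 = -30 - 13 = -43)
(O + j(-3*5 + 7, y))*((17641 - 1*13070) - 26544) = (-3780 - 43)*((17641 - 1*13070) - 26544) = -3823*((17641 - 13070) - 26544) = -3823*(4571 - 26544) = -3823*(-21973) = 84002779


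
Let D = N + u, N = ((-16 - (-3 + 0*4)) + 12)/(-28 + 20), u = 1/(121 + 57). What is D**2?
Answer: 8649/506944 ≈ 0.017061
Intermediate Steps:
u = 1/178 ≈ 0.0056180
N = 1/8 (N = ((-16 - (-3 + 0)) + 12)/(-8) = ((-16 - 1*(-3)) + 12)*(-1/8) = ((-16 + 3) + 12)*(-1/8) = (-13 + 12)*(-1/8) = -1*(-1/8) = 1/8 ≈ 0.12500)
D = 93/712 (D = 1/8 + 1/178 = 93/712 ≈ 0.13062)
D**2 = (93/712)**2 = 8649/506944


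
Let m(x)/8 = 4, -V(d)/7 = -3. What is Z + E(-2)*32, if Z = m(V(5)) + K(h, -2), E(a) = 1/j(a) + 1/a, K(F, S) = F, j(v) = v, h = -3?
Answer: -3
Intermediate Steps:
V(d) = 21 (V(d) = -7*(-3) = 21)
m(x) = 32 (m(x) = 8*4 = 32)
E(a) = 2/a (E(a) = 1/a + 1/a = 2/a)
Z = 29 (Z = 32 - 3 = 29)
Z + E(-2)*32 = 29 + (2/(-2))*32 = 29 + (2*(-½))*32 = 29 - 1*32 = 29 - 32 = -3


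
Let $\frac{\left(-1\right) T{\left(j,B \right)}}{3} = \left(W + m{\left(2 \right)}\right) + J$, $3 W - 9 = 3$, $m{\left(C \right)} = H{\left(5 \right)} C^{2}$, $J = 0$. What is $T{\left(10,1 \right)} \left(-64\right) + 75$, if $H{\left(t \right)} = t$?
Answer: $4683$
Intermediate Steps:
$m{\left(C \right)} = 5 C^{2}$
$W = 4$ ($W = 3 + \frac{1}{3} \cdot 3 = 3 + 1 = 4$)
$T{\left(j,B \right)} = -72$ ($T{\left(j,B \right)} = - 3 \left(\left(4 + 5 \cdot 2^{2}\right) + 0\right) = - 3 \left(\left(4 + 5 \cdot 4\right) + 0\right) = - 3 \left(\left(4 + 20\right) + 0\right) = - 3 \left(24 + 0\right) = \left(-3\right) 24 = -72$)
$T{\left(10,1 \right)} \left(-64\right) + 75 = \left(-72\right) \left(-64\right) + 75 = 4608 + 75 = 4683$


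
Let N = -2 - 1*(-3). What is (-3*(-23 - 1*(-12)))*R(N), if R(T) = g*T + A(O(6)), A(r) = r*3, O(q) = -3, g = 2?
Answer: -231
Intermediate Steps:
A(r) = 3*r
N = 1 (N = -2 + 3 = 1)
R(T) = -9 + 2*T (R(T) = 2*T + 3*(-3) = 2*T - 9 = -9 + 2*T)
(-3*(-23 - 1*(-12)))*R(N) = (-3*(-23 - 1*(-12)))*(-9 + 2*1) = (-3*(-23 + 12))*(-9 + 2) = -3*(-11)*(-7) = 33*(-7) = -231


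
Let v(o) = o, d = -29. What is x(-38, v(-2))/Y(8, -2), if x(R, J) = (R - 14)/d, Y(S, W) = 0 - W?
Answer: 26/29 ≈ 0.89655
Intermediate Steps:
Y(S, W) = -W
x(R, J) = 14/29 - R/29 (x(R, J) = (R - 14)/(-29) = (-14 + R)*(-1/29) = 14/29 - R/29)
x(-38, v(-2))/Y(8, -2) = (14/29 - 1/29*(-38))/((-1*(-2))) = (14/29 + 38/29)/2 = (52/29)*(½) = 26/29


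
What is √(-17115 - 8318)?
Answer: I*√25433 ≈ 159.48*I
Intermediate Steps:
√(-17115 - 8318) = √(-25433) = I*√25433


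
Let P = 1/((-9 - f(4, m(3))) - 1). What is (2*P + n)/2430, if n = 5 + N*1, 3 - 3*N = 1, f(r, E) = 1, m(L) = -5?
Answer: 181/80190 ≈ 0.0022571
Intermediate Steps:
N = 2/3 (N = 1 - 1/3*1 = 1 - 1/3 = 2/3 ≈ 0.66667)
P = -1/11 (P = 1/((-9 - 1*1) - 1) = 1/((-9 - 1) - 1) = 1/(-10 - 1) = 1/(-11) = -1/11 ≈ -0.090909)
n = 17/3 (n = 5 + (2/3)*1 = 5 + 2/3 = 17/3 ≈ 5.6667)
(2*P + n)/2430 = (2*(-1/11) + 17/3)/2430 = (-2/11 + 17/3)*(1/2430) = (181/33)*(1/2430) = 181/80190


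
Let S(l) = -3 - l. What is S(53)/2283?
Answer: -56/2283 ≈ -0.024529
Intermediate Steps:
S(53)/2283 = (-3 - 1*53)/2283 = (-3 - 53)*(1/2283) = -56*1/2283 = -56/2283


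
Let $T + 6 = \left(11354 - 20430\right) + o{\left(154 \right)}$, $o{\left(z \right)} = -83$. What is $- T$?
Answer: $9165$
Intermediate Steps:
$T = -9165$ ($T = -6 + \left(\left(11354 - 20430\right) - 83\right) = -6 - 9159 = -9165$)
$- T = \left(-1\right) \left(-9165\right) = 9165$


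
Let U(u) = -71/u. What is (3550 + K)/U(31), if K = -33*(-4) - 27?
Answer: -113305/71 ≈ -1595.8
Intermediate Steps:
K = 105 (K = 132 - 27 = 105)
(3550 + K)/U(31) = (3550 + 105)/((-71/31)) = 3655/((-71*1/31)) = 3655/(-71/31) = 3655*(-31/71) = -113305/71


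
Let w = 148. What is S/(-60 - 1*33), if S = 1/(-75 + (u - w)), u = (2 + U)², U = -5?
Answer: 1/19902 ≈ 5.0246e-5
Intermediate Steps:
u = 9 (u = (2 - 5)² = (-3)² = 9)
S = -1/214 (S = 1/(-75 + (9 - 1*148)) = 1/(-75 + (9 - 148)) = 1/(-75 - 139) = 1/(-214) = -1/214 ≈ -0.0046729)
S/(-60 - 1*33) = -1/(214*(-60 - 1*33)) = -1/(214*(-60 - 33)) = -1/214/(-93) = -1/214*(-1/93) = 1/19902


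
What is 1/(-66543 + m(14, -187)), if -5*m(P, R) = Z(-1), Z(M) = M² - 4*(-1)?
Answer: -1/66544 ≈ -1.5028e-5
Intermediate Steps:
Z(M) = 4 + M² (Z(M) = M² + 4 = 4 + M²)
m(P, R) = -1 (m(P, R) = -(4 + (-1)²)/5 = -(4 + 1)/5 = -⅕*5 = -1)
1/(-66543 + m(14, -187)) = 1/(-66543 - 1) = 1/(-66544) = -1/66544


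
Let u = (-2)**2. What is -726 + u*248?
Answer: 266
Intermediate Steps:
u = 4
-726 + u*248 = -726 + 4*248 = -726 + 992 = 266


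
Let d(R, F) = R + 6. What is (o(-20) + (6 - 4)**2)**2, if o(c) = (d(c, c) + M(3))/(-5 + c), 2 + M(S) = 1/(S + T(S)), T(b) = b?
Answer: 19321/900 ≈ 21.468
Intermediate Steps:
M(S) = -2 + 1/(2*S) (M(S) = -2 + 1/(S + S) = -2 + 1/(2*S))
d(R, F) = 6 + R
o(c) = (25/6 + c)/(-5 + c) (o(c) = ((6 + c) + (-2 + (1/2)/3))/(-5 + c) = ((6 + c) + (-2 + (1/2)*(1/3)))/(-5 + c) = ((6 + c) + (-2 + 1/6))/(-5 + c) = ((6 + c) - 11/6)/(-5 + c) = (25/6 + c)/(-5 + c))
(o(-20) + (6 - 4)**2)**2 = ((25/6 - 20)/(-5 - 20) + (6 - 4)**2)**2 = (-95/6/(-25) + 2**2)**2 = (-1/25*(-95/6) + 4)**2 = (19/30 + 4)**2 = (139/30)**2 = 19321/900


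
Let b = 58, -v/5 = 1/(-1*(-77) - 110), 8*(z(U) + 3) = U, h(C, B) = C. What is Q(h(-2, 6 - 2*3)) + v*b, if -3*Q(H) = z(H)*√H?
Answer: 290/33 + 13*I*√2/12 ≈ 8.7879 + 1.5321*I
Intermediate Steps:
z(U) = -3 + U/8
Q(H) = -√H*(-3 + H/8)/3 (Q(H) = -(-3 + H/8)*√H/3 = -√H*(-3 + H/8)/3)
v = 5/33 (v = -5/(-1*(-77) - 110) = -5/(77 - 110) = -5/(-33) = -5*(-1/33) = 5/33 ≈ 0.15152)
Q(h(-2, 6 - 2*3)) + v*b = √(-2)*(24 - 1*(-2))/24 + (5/33)*58 = (I*√2)*(24 + 2)/24 + 290/33 = (1/24)*(I*√2)*26 + 290/33 = 13*I*√2/12 + 290/33 = 290/33 + 13*I*√2/12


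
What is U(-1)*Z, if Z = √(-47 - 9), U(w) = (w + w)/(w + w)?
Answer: 2*I*√14 ≈ 7.4833*I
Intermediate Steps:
U(w) = 1 (U(w) = (2*w)/((2*w)) = (2*w)*(1/(2*w)) = 1)
Z = 2*I*√14 (Z = √(-56) = 2*I*√14 ≈ 7.4833*I)
U(-1)*Z = 1*(2*I*√14) = 2*I*√14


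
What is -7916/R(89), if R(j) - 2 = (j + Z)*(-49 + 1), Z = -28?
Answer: 3958/1463 ≈ 2.7054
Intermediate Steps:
R(j) = 1346 - 48*j (R(j) = 2 + (j - 28)*(-49 + 1) = 2 + (-28 + j)*(-48) = 2 + (1344 - 48*j) = 1346 - 48*j)
-7916/R(89) = -7916/(1346 - 48*89) = -7916/(1346 - 4272) = -7916/(-2926) = -7916*(-1/2926) = 3958/1463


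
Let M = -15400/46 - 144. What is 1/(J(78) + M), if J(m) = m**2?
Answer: 23/128920 ≈ 0.00017841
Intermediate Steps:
M = -11012/23 (M = -15400/46 - 144 = -154*50/23 - 144 = -7700/23 - 144 = -11012/23 ≈ -478.78)
1/(J(78) + M) = 1/(78**2 - 11012/23) = 1/(6084 - 11012/23) = 1/(128920/23) = 23/128920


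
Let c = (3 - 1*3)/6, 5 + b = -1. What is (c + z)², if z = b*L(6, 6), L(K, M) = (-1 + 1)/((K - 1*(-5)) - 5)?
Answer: 0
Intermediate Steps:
b = -6 (b = -5 - 1 = -6)
L(K, M) = 0 (L(K, M) = 0/((K + 5) - 5) = 0/((5 + K) - 5) = 0/K = 0)
c = 0 (c = (3 - 3)/6 = (⅙)*0 = 0)
z = 0 (z = -6*0 = 0)
(c + z)² = (0 + 0)² = 0² = 0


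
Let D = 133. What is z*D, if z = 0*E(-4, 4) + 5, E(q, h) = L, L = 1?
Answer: 665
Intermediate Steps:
E(q, h) = 1
z = 5 (z = 0*1 + 5 = 0 + 5 = 5)
z*D = 5*133 = 665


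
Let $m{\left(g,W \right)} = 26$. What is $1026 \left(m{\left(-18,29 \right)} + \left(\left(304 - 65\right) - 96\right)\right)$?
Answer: $173394$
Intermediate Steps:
$1026 \left(m{\left(-18,29 \right)} + \left(\left(304 - 65\right) - 96\right)\right) = 1026 \left(26 + \left(\left(304 - 65\right) - 96\right)\right) = 1026 \left(26 + \left(239 - 96\right)\right) = 1026 \left(26 + 143\right) = 1026 \cdot 169 = 173394$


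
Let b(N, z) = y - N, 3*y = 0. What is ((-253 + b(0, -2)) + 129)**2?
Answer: 15376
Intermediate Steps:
y = 0 (y = (1/3)*0 = 0)
b(N, z) = -N (b(N, z) = 0 - N = -N)
((-253 + b(0, -2)) + 129)**2 = ((-253 - 1*0) + 129)**2 = ((-253 + 0) + 129)**2 = (-253 + 129)**2 = (-124)**2 = 15376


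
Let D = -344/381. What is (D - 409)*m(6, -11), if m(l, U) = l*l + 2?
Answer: -5934574/381 ≈ -15576.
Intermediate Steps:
m(l, U) = 2 + l² (m(l, U) = l² + 2 = 2 + l²)
D = -344/381 (D = -344*1/381 = -344/381 ≈ -0.90289)
(D - 409)*m(6, -11) = (-344/381 - 409)*(2 + 6²) = -156173*(2 + 36)/381 = -156173/381*38 = -5934574/381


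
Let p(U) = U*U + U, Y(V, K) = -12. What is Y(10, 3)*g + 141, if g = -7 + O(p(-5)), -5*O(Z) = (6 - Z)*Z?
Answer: -447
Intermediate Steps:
p(U) = U + U**2 (p(U) = U**2 + U = U + U**2)
O(Z) = -Z*(6 - Z)/5 (O(Z) = -(6 - Z)*Z/5 = -Z*(6 - Z)/5)
g = 49 (g = -7 + (-5*(1 - 5))*(-6 - 5*(1 - 5))/5 = -7 + (-5*(-4))*(-6 - 5*(-4))/5 = -7 + (1/5)*20*(-6 + 20) = -7 + (1/5)*20*14 = -7 + 56 = 49)
Y(10, 3)*g + 141 = -12*49 + 141 = -588 + 141 = -447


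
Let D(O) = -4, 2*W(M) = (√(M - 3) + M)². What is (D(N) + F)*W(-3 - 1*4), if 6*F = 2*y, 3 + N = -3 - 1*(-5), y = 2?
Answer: -65 + 70*I*√10/3 ≈ -65.0 + 73.786*I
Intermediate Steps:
N = -1 (N = -3 + (-3 - 1*(-5)) = -3 + (-3 + 5) = -3 + 2 = -1)
W(M) = (M + √(-3 + M))²/2 (W(M) = (√(M - 3) + M)²/2 = (√(-3 + M) + M)²/2 = (M + √(-3 + M))²/2)
F = ⅔ (F = (2*2)/6 = (⅙)*4 = ⅔ ≈ 0.66667)
(D(N) + F)*W(-3 - 1*4) = (-4 + ⅔)*(((-3 - 1*4) + √(-3 + (-3 - 1*4)))²/2) = -5*((-3 - 4) + √(-3 + (-3 - 4)))²/3 = -5*(-7 + √(-3 - 7))²/3 = -5*(-7 + √(-10))²/3 = -5*(-7 + I*√10)²/3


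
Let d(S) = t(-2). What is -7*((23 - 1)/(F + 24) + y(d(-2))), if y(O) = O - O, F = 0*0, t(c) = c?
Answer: -77/12 ≈ -6.4167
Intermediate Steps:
d(S) = -2
F = 0
y(O) = 0
-7*((23 - 1)/(F + 24) + y(d(-2))) = -7*((23 - 1)/(0 + 24) + 0) = -7*(22/24 + 0) = -7*(22*(1/24) + 0) = -7*(11/12 + 0) = -7*11/12 = -77/12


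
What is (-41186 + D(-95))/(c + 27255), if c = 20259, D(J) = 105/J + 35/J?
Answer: -130427/150461 ≈ -0.86685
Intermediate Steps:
D(J) = 140/J
(-41186 + D(-95))/(c + 27255) = (-41186 + 140/(-95))/(20259 + 27255) = (-41186 + 140*(-1/95))/47514 = (-41186 - 28/19)*(1/47514) = -782562/19*1/47514 = -130427/150461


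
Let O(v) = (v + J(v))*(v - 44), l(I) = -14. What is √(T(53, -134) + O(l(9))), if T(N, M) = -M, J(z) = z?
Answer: √1758 ≈ 41.929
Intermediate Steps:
O(v) = 2*v*(-44 + v) (O(v) = (v + v)*(v - 44) = (2*v)*(-44 + v) = 2*v*(-44 + v))
√(T(53, -134) + O(l(9))) = √(-1*(-134) + 2*(-14)*(-44 - 14)) = √(134 + 2*(-14)*(-58)) = √(134 + 1624) = √1758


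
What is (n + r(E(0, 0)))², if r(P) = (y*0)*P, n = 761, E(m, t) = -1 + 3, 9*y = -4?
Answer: 579121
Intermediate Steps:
y = -4/9 (y = (⅑)*(-4) = -4/9 ≈ -0.44444)
E(m, t) = 2
r(P) = 0 (r(P) = (-4/9*0)*P = 0*P = 0)
(n + r(E(0, 0)))² = (761 + 0)² = 761² = 579121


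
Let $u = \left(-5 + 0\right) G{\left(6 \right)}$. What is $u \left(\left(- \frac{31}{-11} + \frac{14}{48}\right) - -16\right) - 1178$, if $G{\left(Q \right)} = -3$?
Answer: $- \frac{78439}{88} \approx -891.35$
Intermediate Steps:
$u = 15$ ($u = \left(-5 + 0\right) \left(-3\right) = \left(-5\right) \left(-3\right) = 15$)
$u \left(\left(- \frac{31}{-11} + \frac{14}{48}\right) - -16\right) - 1178 = 15 \left(\left(- \frac{31}{-11} + \frac{14}{48}\right) - -16\right) - 1178 = 15 \left(\left(\left(-31\right) \left(- \frac{1}{11}\right) + 14 \cdot \frac{1}{48}\right) + 16\right) - 1178 = 15 \left(\left(\frac{31}{11} + \frac{7}{24}\right) + 16\right) - 1178 = 15 \left(\frac{821}{264} + 16\right) - 1178 = 15 \cdot \frac{5045}{264} - 1178 = \frac{25225}{88} - 1178 = - \frac{78439}{88}$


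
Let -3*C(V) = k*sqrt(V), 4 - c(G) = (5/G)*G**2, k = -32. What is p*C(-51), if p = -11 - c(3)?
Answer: 0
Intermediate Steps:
c(G) = 4 - 5*G (c(G) = 4 - 5/G*G**2 = 4 - 5*G)
C(V) = 32*sqrt(V)/3 (C(V) = -(-32)*sqrt(V)/3 = 32*sqrt(V)/3)
p = 0 (p = -11 - (4 - 5*3) = -11 - (4 - 15) = -11 - 1*(-11) = -11 + 11 = 0)
p*C(-51) = 0*(32*sqrt(-51)/3) = 0*(32*(I*sqrt(51))/3) = 0*(32*I*sqrt(51)/3) = 0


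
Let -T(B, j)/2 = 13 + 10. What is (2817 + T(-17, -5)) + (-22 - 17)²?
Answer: 4292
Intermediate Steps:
T(B, j) = -46 (T(B, j) = -2*(13 + 10) = -2*23 = -46)
(2817 + T(-17, -5)) + (-22 - 17)² = (2817 - 46) + (-22 - 17)² = 2771 + (-39)² = 2771 + 1521 = 4292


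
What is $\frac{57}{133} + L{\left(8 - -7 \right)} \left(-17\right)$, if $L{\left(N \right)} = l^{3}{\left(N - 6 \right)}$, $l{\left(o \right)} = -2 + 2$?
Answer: $\frac{3}{7} \approx 0.42857$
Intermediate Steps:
$l{\left(o \right)} = 0$
$L{\left(N \right)} = 0$ ($L{\left(N \right)} = 0^{3} = 0$)
$\frac{57}{133} + L{\left(8 - -7 \right)} \left(-17\right) = \frac{57}{133} + 0 \left(-17\right) = 57 \cdot \frac{1}{133} + 0 = \frac{3}{7} + 0 = \frac{3}{7}$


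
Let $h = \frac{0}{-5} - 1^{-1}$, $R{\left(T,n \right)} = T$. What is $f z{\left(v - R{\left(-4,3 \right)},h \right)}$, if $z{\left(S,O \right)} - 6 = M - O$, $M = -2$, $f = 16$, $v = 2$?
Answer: $80$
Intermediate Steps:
$h = -1$ ($h = 0 \left(- \frac{1}{5}\right) - 1 = 0 - 1 = -1$)
$z{\left(S,O \right)} = 4 - O$ ($z{\left(S,O \right)} = 6 - \left(2 + O\right) = 4 - O$)
$f z{\left(v - R{\left(-4,3 \right)},h \right)} = 16 \left(4 - -1\right) = 16 \left(4 + 1\right) = 16 \cdot 5 = 80$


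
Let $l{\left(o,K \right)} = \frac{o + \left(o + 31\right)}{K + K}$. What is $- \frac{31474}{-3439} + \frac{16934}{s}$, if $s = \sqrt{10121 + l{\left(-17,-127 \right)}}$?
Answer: $\frac{31474}{3439} + \frac{16934 \sqrt{652967198}}{2570737} \approx 177.48$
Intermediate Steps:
$l{\left(o,K \right)} = \frac{31 + 2 o}{2 K}$ ($l{\left(o,K \right)} = \frac{o + \left(31 + o\right)}{2 K} = \left(31 + 2 o\right) \frac{1}{2 K} = \frac{31 + 2 o}{2 K}$)
$s = \frac{\sqrt{652967198}}{254}$ ($s = \sqrt{10121 + \frac{\frac{31}{2} - 17}{-127}} = \sqrt{10121 - - \frac{3}{254}} = \sqrt{10121 + \frac{3}{254}} = \sqrt{\frac{2570737}{254}} = \frac{\sqrt{652967198}}{254} \approx 100.6$)
$- \frac{31474}{-3439} + \frac{16934}{s} = - \frac{31474}{-3439} + \frac{16934}{\frac{1}{254} \sqrt{652967198}} = \left(-31474\right) \left(- \frac{1}{3439}\right) + 16934 \frac{\sqrt{652967198}}{2570737} = \frac{31474}{3439} + \frac{16934 \sqrt{652967198}}{2570737}$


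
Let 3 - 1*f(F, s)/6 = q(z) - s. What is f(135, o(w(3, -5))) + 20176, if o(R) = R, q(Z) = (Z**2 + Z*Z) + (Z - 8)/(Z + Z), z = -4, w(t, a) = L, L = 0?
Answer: 19993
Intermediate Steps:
w(t, a) = 0
q(Z) = 2*Z**2 + (-8 + Z)/(2*Z) (q(Z) = (Z**2 + Z**2) + (-8 + Z)/((2*Z)) = 2*Z**2 + (-8 + Z)*(1/(2*Z)) = 2*Z**2 + (-8 + Z)/(2*Z))
f(F, s) = -183 + 6*s (f(F, s) = 18 - 6*((1/2)*(-8 - 4 + 4*(-4)**3)/(-4) - s) = 18 - 6*((1/2)*(-1/4)*(-8 - 4 + 4*(-64)) - s) = 18 - 6*((1/2)*(-1/4)*(-8 - 4 - 256) - s) = 18 - 6*((1/2)*(-1/4)*(-268) - s) = 18 - 6*(67/2 - s) = 18 + (-201 + 6*s) = -183 + 6*s)
f(135, o(w(3, -5))) + 20176 = (-183 + 6*0) + 20176 = (-183 + 0) + 20176 = -183 + 20176 = 19993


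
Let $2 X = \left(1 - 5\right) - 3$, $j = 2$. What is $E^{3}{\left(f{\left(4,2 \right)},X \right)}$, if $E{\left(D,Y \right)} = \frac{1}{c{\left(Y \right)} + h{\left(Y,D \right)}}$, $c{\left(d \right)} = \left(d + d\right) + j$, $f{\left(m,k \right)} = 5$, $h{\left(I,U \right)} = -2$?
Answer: $- \frac{1}{343} \approx -0.0029155$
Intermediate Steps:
$c{\left(d \right)} = 2 + 2 d$ ($c{\left(d \right)} = \left(d + d\right) + 2 = 2 d + 2 = 2 + 2 d$)
$X = - \frac{7}{2}$ ($X = \frac{\left(1 - 5\right) - 3}{2} = \frac{-4 - 3}{2} = \frac{1}{2} \left(-7\right) = - \frac{7}{2} \approx -3.5$)
$E{\left(D,Y \right)} = \frac{1}{2 Y}$ ($E{\left(D,Y \right)} = \frac{1}{\left(2 + 2 Y\right) - 2} = \frac{1}{2 Y}$)
$E^{3}{\left(f{\left(4,2 \right)},X \right)} = \left(\frac{1}{2 \left(- \frac{7}{2}\right)}\right)^{3} = \left(\frac{1}{2} \left(- \frac{2}{7}\right)\right)^{3} = \left(- \frac{1}{7}\right)^{3} = - \frac{1}{343}$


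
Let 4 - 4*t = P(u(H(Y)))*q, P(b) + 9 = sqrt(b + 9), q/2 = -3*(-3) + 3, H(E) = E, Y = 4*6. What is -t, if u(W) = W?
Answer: -55 + 6*sqrt(33) ≈ -20.533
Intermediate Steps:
Y = 24
q = 24 (q = 2*(-3*(-3) + 3) = 2*(9 + 3) = 2*12 = 24)
P(b) = -9 + sqrt(9 + b) (P(b) = -9 + sqrt(b + 9) = -9 + sqrt(9 + b))
t = 55 - 6*sqrt(33) (t = 1 - (-9 + sqrt(9 + 24))*24/4 = 1 - (-9 + sqrt(33))*24/4 = 1 - (-216 + 24*sqrt(33))/4 = 1 + (54 - 6*sqrt(33)) = 55 - 6*sqrt(33) ≈ 20.533)
-t = -(55 - 6*sqrt(33)) = -55 + 6*sqrt(33)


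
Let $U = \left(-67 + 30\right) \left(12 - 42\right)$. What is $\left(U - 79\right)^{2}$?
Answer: $1062961$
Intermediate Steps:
$U = 1110$ ($U = \left(-37\right) \left(-30\right) = 1110$)
$\left(U - 79\right)^{2} = \left(1110 - 79\right)^{2} = 1031^{2} = 1062961$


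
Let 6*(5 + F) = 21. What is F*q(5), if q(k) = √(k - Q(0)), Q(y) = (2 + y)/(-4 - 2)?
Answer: -2*√3 ≈ -3.4641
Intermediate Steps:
Q(y) = -⅓ - y/6 (Q(y) = (2 + y)/(-6) = (2 + y)*(-⅙) = -⅓ - y/6)
F = -3/2 (F = -5 + (⅙)*21 = -5 + 7/2 = -3/2 ≈ -1.5000)
q(k) = √(⅓ + k) (q(k) = √(k - (-⅓ - ⅙*0)) = √(k - (-⅓ + 0)) = √(k - 1*(-⅓)) = √(k + ⅓) = √(⅓ + k))
F*q(5) = -√(3 + 9*5)/2 = -√(3 + 45)/2 = -√48/2 = -4*√3/2 = -2*√3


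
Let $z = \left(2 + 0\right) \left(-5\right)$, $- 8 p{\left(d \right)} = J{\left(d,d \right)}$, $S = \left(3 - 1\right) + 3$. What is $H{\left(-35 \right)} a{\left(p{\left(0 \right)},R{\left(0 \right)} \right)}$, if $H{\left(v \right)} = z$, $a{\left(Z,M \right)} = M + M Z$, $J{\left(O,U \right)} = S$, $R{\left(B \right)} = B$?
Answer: $0$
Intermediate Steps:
$S = 5$ ($S = \left(3 - 1\right) + 3 = 2 + 3 = 5$)
$J{\left(O,U \right)} = 5$
$p{\left(d \right)} = - \frac{5}{8}$ ($p{\left(d \right)} = \left(- \frac{1}{8}\right) 5 = - \frac{5}{8}$)
$z = -10$ ($z = 2 \left(-5\right) = -10$)
$H{\left(v \right)} = -10$
$H{\left(-35 \right)} a{\left(p{\left(0 \right)},R{\left(0 \right)} \right)} = - 10 \cdot 0 \left(1 - \frac{5}{8}\right) = - 10 \cdot 0 \cdot \frac{3}{8} = \left(-10\right) 0 = 0$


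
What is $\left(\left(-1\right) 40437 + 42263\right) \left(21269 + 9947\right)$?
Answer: $57000416$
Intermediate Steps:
$\left(\left(-1\right) 40437 + 42263\right) \left(21269 + 9947\right) = \left(-40437 + 42263\right) 31216 = 1826 \cdot 31216 = 57000416$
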